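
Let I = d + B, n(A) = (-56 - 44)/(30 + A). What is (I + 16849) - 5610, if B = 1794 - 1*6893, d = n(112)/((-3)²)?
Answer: 3923410/639 ≈ 6139.9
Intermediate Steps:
n(A) = -100/(30 + A)
d = -50/639 (d = (-100/(30 + 112))/((-3)²) = -100/142/9 = -100*1/142*(⅑) = -50/71*⅑ = -50/639 ≈ -0.078247)
B = -5099 (B = 1794 - 6893 = -5099)
I = -3258311/639 (I = -50/639 - 5099 = -3258311/639 ≈ -5099.1)
(I + 16849) - 5610 = (-3258311/639 + 16849) - 5610 = 7508200/639 - 5610 = 3923410/639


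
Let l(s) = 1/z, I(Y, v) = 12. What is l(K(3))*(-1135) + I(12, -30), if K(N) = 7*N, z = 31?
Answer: -763/31 ≈ -24.613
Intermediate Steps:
l(s) = 1/31
l(K(3))*(-1135) + I(12, -30) = (1/31)*(-1135) + 12 = -1135/31 + 12 = -763/31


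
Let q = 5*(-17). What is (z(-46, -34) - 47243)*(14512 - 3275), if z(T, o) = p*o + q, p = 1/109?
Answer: -57969278282/109 ≈ -5.3183e+8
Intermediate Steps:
q = -85
p = 1/109 ≈ 0.0091743
z(T, o) = -85 + o/109 (z(T, o) = o/109 - 85 = -85 + o/109)
(z(-46, -34) - 47243)*(14512 - 3275) = ((-85 + (1/109)*(-34)) - 47243)*(14512 - 3275) = ((-85 - 34/109) - 47243)*11237 = (-9299/109 - 47243)*11237 = -5158786/109*11237 = -57969278282/109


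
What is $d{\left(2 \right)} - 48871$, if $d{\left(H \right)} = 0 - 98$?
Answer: $-48969$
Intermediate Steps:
$d{\left(H \right)} = -98$
$d{\left(2 \right)} - 48871 = -98 - 48871 = -48969$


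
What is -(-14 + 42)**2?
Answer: -784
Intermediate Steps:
-(-14 + 42)**2 = -1*28**2 = -1*784 = -784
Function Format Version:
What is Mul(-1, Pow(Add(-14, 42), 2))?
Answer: -784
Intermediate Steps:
Mul(-1, Pow(Add(-14, 42), 2)) = Mul(-1, Pow(28, 2)) = Mul(-1, 784) = -784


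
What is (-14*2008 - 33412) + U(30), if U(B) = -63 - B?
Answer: -61617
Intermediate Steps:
(-14*2008 - 33412) + U(30) = (-14*2008 - 33412) + (-63 - 1*30) = (-28112 - 33412) + (-63 - 30) = -61524 - 93 = -61617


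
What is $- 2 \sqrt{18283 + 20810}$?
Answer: $- 2 \sqrt{39093} \approx -395.44$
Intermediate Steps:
$- 2 \sqrt{18283 + 20810} = - 2 \sqrt{39093}$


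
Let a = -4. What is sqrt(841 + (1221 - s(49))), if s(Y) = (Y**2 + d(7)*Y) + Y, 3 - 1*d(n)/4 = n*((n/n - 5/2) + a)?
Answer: I*sqrt(8522) ≈ 92.315*I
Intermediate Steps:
d(n) = 12 + 22*n (d(n) = 12 - 4*n*((n/n - 5/2) - 4) = 12 - 4*n*((1 - 5*1/2) - 4) = 12 - 4*n*((1 - 5/2) - 4) = 12 - 4*n*(-3/2 - 4) = 12 - 4*n*(-11)/2 = 12 - (-22)*n = 12 + 22*n)
s(Y) = Y**2 + 167*Y (s(Y) = (Y**2 + (12 + 22*7)*Y) + Y = (Y**2 + (12 + 154)*Y) + Y = (Y**2 + 166*Y) + Y = Y**2 + 167*Y)
sqrt(841 + (1221 - s(49))) = sqrt(841 + (1221 - 49*(167 + 49))) = sqrt(841 + (1221 - 49*216)) = sqrt(841 + (1221 - 1*10584)) = sqrt(841 + (1221 - 10584)) = sqrt(841 - 9363) = sqrt(-8522) = I*sqrt(8522)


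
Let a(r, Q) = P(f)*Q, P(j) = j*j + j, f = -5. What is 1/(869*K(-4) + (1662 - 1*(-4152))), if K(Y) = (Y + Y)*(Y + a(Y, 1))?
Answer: -1/105418 ≈ -9.4860e-6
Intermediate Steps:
P(j) = j + j² (P(j) = j² + j = j + j²)
a(r, Q) = 20*Q (a(r, Q) = (-5*(1 - 5))*Q = (-5*(-4))*Q = 20*Q)
K(Y) = 2*Y*(20 + Y) (K(Y) = (Y + Y)*(Y + 20*1) = (2*Y)*(Y + 20) = (2*Y)*(20 + Y) = 2*Y*(20 + Y))
1/(869*K(-4) + (1662 - 1*(-4152))) = 1/(869*(2*(-4)*(20 - 4)) + (1662 - 1*(-4152))) = 1/(869*(2*(-4)*16) + (1662 + 4152)) = 1/(869*(-128) + 5814) = 1/(-111232 + 5814) = 1/(-105418) = -1/105418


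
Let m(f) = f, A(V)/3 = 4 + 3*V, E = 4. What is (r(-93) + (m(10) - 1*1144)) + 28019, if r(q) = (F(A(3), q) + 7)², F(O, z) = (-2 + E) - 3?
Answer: 26921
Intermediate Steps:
A(V) = 12 + 9*V (A(V) = 3*(4 + 3*V) = 12 + 9*V)
F(O, z) = -1 (F(O, z) = (-2 + 4) - 3 = 2 - 3 = -1)
r(q) = 36 (r(q) = (-1 + 7)² = 6² = 36)
(r(-93) + (m(10) - 1*1144)) + 28019 = (36 + (10 - 1*1144)) + 28019 = (36 + (10 - 1144)) + 28019 = (36 - 1134) + 28019 = -1098 + 28019 = 26921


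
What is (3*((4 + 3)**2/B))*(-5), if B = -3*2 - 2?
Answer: 735/8 ≈ 91.875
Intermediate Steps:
B = -8 (B = -6 - 2 = -8)
(3*((4 + 3)**2/B))*(-5) = (3*((4 + 3)**2/(-8)))*(-5) = (3*(7**2*(-1/8)))*(-5) = (3*(49*(-1/8)))*(-5) = (3*(-49/8))*(-5) = -147/8*(-5) = 735/8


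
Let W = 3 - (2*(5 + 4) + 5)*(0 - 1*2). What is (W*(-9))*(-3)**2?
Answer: -3969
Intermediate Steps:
W = 49 (W = 3 - (2*9 + 5)*(0 - 2) = 3 - (18 + 5)*(-2) = 3 - 23*(-2) = 3 - 1*(-46) = 3 + 46 = 49)
(W*(-9))*(-3)**2 = (49*(-9))*(-3)**2 = -441*9 = -3969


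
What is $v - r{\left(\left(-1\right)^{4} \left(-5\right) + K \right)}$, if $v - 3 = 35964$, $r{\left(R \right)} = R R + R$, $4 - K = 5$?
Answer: $35937$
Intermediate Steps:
$K = -1$ ($K = 4 - 5 = -1$)
$r{\left(R \right)} = R + R^{2}$ ($r{\left(R \right)} = R^{2} + R = R + R^{2}$)
$v = 35967$ ($v = 3 + 35964 = 35967$)
$v - r{\left(\left(-1\right)^{4} \left(-5\right) + K \right)} = 35967 - \left(\left(-1\right)^{4} \left(-5\right) - 1\right) \left(1 + \left(\left(-1\right)^{4} \left(-5\right) - 1\right)\right) = 35967 - \left(1 \left(-5\right) - 1\right) \left(1 + \left(1 \left(-5\right) - 1\right)\right) = 35967 - \left(-5 - 1\right) \left(1 - 6\right) = 35967 - - 6 \left(1 - 6\right) = 35967 - \left(-6\right) \left(-5\right) = 35967 - 30 = 35937$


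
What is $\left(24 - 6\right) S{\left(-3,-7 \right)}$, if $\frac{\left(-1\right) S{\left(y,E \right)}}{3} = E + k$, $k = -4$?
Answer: $594$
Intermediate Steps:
$S{\left(y,E \right)} = 12 - 3 E$ ($S{\left(y,E \right)} = - 3 \left(E - 4\right) = - 3 \left(-4 + E\right) = 12 - 3 E$)
$\left(24 - 6\right) S{\left(-3,-7 \right)} = \left(24 - 6\right) \left(12 - -21\right) = 18 \left(12 + 21\right) = 18 \cdot 33 = 594$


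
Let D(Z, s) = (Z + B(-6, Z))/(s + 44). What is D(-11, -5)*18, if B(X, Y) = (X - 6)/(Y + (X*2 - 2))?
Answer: -1578/325 ≈ -4.8554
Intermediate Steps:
B(X, Y) = (-6 + X)/(-2 + Y + 2*X) (B(X, Y) = (-6 + X)/(Y + (2*X - 2)) = (-6 + X)/(Y + (-2 + 2*X)) = (-6 + X)/(-2 + Y + 2*X))
D(Z, s) = (Z - 12/(-14 + Z))/(44 + s) (D(Z, s) = (Z + (-6 - 6)/(-2 + Z + 2*(-6)))/(s + 44) = (Z - 12/(-2 + Z - 12))/(44 + s) = (Z - 12/(-14 + Z))/(44 + s))
D(-11, -5)*18 = ((-12 - 11*(-14 - 11))/((-14 - 11)*(44 - 5)))*18 = ((-12 - 11*(-25))/(-25*39))*18 = -1/25*1/39*(-12 + 275)*18 = -1/25*1/39*263*18 = -263/975*18 = -1578/325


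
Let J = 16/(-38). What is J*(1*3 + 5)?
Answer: -64/19 ≈ -3.3684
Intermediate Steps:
J = -8/19 (J = 16*(-1/38) = -8/19 ≈ -0.42105)
J*(1*3 + 5) = -8*(1*3 + 5)/19 = -8*(3 + 5)/19 = -8/19*8 = -64/19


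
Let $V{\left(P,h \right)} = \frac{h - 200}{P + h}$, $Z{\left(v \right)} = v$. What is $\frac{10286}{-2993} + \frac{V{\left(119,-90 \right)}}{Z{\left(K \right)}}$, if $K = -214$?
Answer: $- \frac{1085637}{320251} \approx -3.39$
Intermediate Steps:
$V{\left(P,h \right)} = \frac{-200 + h}{P + h}$
$\frac{10286}{-2993} + \frac{V{\left(119,-90 \right)}}{Z{\left(K \right)}} = \frac{10286}{-2993} + \frac{\frac{1}{119 - 90} \left(-200 - 90\right)}{-214} = 10286 \left(- \frac{1}{2993}\right) + \frac{1}{29} \left(-290\right) \left(- \frac{1}{214}\right) = - \frac{10286}{2993} + \frac{1}{29} \left(-290\right) \left(- \frac{1}{214}\right) = - \frac{10286}{2993} - - \frac{5}{107} = - \frac{10286}{2993} + \frac{5}{107} = - \frac{1085637}{320251}$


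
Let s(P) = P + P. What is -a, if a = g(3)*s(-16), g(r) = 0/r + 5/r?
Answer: 160/3 ≈ 53.333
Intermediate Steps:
g(r) = 5/r (g(r) = 0 + 5/r = 5/r)
s(P) = 2*P
a = -160/3 (a = (5/3)*(2*(-16)) = (5*(⅓))*(-32) = (5/3)*(-32) = -160/3 ≈ -53.333)
-a = -1*(-160/3) = 160/3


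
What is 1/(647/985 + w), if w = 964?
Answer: 985/950187 ≈ 0.0010366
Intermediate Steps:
1/(647/985 + w) = 1/(647/985 + 964) = 1/(950187/985) = 985/950187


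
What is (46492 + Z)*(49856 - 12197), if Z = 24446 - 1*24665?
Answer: 1742594907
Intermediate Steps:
Z = -219 (Z = 24446 - 24665 = -219)
(46492 + Z)*(49856 - 12197) = (46492 - 219)*(49856 - 12197) = 46273*37659 = 1742594907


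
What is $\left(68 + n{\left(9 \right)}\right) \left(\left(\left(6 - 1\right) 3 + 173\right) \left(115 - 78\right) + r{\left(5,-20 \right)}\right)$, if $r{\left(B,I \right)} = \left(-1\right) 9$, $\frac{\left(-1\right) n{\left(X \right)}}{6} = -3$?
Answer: $597442$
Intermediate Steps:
$n{\left(X \right)} = 18$ ($n{\left(X \right)} = \left(-6\right) \left(-3\right) = 18$)
$r{\left(B,I \right)} = -9$
$\left(68 + n{\left(9 \right)}\right) \left(\left(\left(6 - 1\right) 3 + 173\right) \left(115 - 78\right) + r{\left(5,-20 \right)}\right) = \left(68 + 18\right) \left(\left(\left(6 - 1\right) 3 + 173\right) \left(115 - 78\right) - 9\right) = 86 \left(\left(5 \cdot 3 + 173\right) 37 - 9\right) = 86 \left(\left(15 + 173\right) 37 - 9\right) = 86 \left(188 \cdot 37 - 9\right) = 86 \left(6956 - 9\right) = 86 \cdot 6947 = 597442$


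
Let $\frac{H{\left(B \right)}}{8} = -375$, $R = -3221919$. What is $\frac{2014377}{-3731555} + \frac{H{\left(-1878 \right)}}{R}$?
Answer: $- \frac{2159654954821}{4007589318015} \approx -0.53889$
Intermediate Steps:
$H{\left(B \right)} = -3000$ ($H{\left(B \right)} = 8 \left(-375\right) = -3000$)
$\frac{2014377}{-3731555} + \frac{H{\left(-1878 \right)}}{R} = \frac{2014377}{-3731555} - \frac{3000}{-3221919} = 2014377 \left(- \frac{1}{3731555}\right) - - \frac{1000}{1073973} = - \frac{2014377}{3731555} + \frac{1000}{1073973} = - \frac{2159654954821}{4007589318015}$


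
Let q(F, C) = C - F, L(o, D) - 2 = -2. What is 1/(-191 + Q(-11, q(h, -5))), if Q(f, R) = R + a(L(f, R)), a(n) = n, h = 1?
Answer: -1/197 ≈ -0.0050761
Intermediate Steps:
L(o, D) = 0 (L(o, D) = 2 - 2 = 0)
Q(f, R) = R (Q(f, R) = R + 0 = R)
1/(-191 + Q(-11, q(h, -5))) = 1/(-191 + (-5 - 1*1)) = 1/(-191 + (-5 - 1)) = 1/(-191 - 6) = 1/(-197) = -1/197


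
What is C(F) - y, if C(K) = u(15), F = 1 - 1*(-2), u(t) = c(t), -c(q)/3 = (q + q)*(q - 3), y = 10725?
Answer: -11805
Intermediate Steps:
c(q) = -6*q*(-3 + q) (c(q) = -3*(q + q)*(q - 3) = -3*2*q*(-3 + q) = -6*q*(-3 + q))
u(t) = 6*t*(3 - t)
F = 3 (F = 1 + 2 = 3)
C(K) = -1080 (C(K) = 6*15*(3 - 1*15) = 6*15*(3 - 15) = 6*15*(-12) = -1080)
C(F) - y = -1080 - 1*10725 = -1080 - 10725 = -11805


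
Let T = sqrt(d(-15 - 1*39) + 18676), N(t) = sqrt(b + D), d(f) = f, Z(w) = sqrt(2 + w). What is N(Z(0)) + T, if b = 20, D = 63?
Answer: sqrt(83) + sqrt(18622) ≈ 145.57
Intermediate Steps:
N(t) = sqrt(83) (N(t) = sqrt(20 + 63) = sqrt(83))
T = sqrt(18622) (T = sqrt((-15 - 1*39) + 18676) = sqrt((-15 - 39) + 18676) = sqrt(-54 + 18676) = sqrt(18622) ≈ 136.46)
N(Z(0)) + T = sqrt(83) + sqrt(18622)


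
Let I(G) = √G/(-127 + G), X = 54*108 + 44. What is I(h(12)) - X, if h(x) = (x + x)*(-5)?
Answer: -5876 - 2*I*√30/247 ≈ -5876.0 - 0.04435*I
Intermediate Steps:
X = 5876 (X = 5832 + 44 = 5876)
h(x) = -10*x (h(x) = (2*x)*(-5) = -10*x)
I(G) = √G/(-127 + G)
I(h(12)) - X = √(-10*12)/(-127 - 10*12) - 1*5876 = √(-120)/(-127 - 120) - 5876 = (2*I*√30)/(-247) - 5876 = (2*I*√30)*(-1/247) - 5876 = -2*I*√30/247 - 5876 = -5876 - 2*I*√30/247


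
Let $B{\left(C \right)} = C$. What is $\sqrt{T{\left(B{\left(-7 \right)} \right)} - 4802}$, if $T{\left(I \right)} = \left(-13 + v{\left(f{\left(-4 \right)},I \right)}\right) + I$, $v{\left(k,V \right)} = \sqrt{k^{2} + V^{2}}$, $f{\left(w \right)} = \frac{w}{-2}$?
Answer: $\sqrt{-4822 + \sqrt{53}} \approx 69.388 i$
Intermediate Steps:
$f{\left(w \right)} = - \frac{w}{2}$ ($f{\left(w \right)} = w \left(- \frac{1}{2}\right) = - \frac{w}{2}$)
$v{\left(k,V \right)} = \sqrt{V^{2} + k^{2}}$
$T{\left(I \right)} = -13 + I + \sqrt{4 + I^{2}}$ ($T{\left(I \right)} = \left(-13 + \sqrt{I^{2} + \left(\left(- \frac{1}{2}\right) \left(-4\right)\right)^{2}}\right) + I = \left(-13 + \sqrt{I^{2} + 2^{2}}\right) + I = \left(-13 + \sqrt{I^{2} + 4}\right) + I = \left(-13 + \sqrt{4 + I^{2}}\right) + I = -13 + I + \sqrt{4 + I^{2}}$)
$\sqrt{T{\left(B{\left(-7 \right)} \right)} - 4802} = \sqrt{\left(-13 - 7 + \sqrt{4 + \left(-7\right)^{2}}\right) - 4802} = \sqrt{\left(-13 - 7 + \sqrt{4 + 49}\right) - 4802} = \sqrt{\left(-13 - 7 + \sqrt{53}\right) - 4802} = \sqrt{\left(-20 + \sqrt{53}\right) - 4802} = \sqrt{-4822 + \sqrt{53}}$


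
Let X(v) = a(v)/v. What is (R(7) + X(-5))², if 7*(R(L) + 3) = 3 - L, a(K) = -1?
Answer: 13924/1225 ≈ 11.367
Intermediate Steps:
R(L) = -18/7 - L/7 (R(L) = -3 + (3 - L)/7 = -3 + (3/7 - L/7) = -18/7 - L/7)
X(v) = -1/v
(R(7) + X(-5))² = ((-18/7 - ⅐*7) - 1/(-5))² = ((-18/7 - 1) - 1*(-⅕))² = (-25/7 + ⅕)² = (-118/35)² = 13924/1225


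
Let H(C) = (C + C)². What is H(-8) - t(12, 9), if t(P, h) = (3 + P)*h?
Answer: 121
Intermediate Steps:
t(P, h) = h*(3 + P)
H(C) = 4*C² (H(C) = (2*C)² = 4*C²)
H(-8) - t(12, 9) = 4*(-8)² - 9*(3 + 12) = 4*64 - 9*15 = 256 - 1*135 = 256 - 135 = 121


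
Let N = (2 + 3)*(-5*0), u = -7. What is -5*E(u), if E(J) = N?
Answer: 0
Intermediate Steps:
N = 0 (N = 5*0 = 0)
E(J) = 0
-5*E(u) = -5*0 = 0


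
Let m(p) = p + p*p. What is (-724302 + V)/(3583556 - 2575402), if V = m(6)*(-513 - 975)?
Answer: -393399/504077 ≈ -0.78043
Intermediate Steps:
m(p) = p + p²
V = -62496 (V = (6*(1 + 6))*(-513 - 975) = (6*7)*(-1488) = 42*(-1488) = -62496)
(-724302 + V)/(3583556 - 2575402) = (-724302 - 62496)/(3583556 - 2575402) = -786798/1008154 = -786798*1/1008154 = -393399/504077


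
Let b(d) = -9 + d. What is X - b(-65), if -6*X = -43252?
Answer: 21848/3 ≈ 7282.7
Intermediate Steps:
X = 21626/3 (X = -1/6*(-43252) = 21626/3 ≈ 7208.7)
X - b(-65) = 21626/3 - (-9 - 65) = 21626/3 - 1*(-74) = 21626/3 + 74 = 21848/3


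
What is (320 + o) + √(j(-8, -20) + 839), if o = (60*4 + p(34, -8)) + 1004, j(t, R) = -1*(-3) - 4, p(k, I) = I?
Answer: 1556 + √838 ≈ 1584.9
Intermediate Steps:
j(t, R) = -1 (j(t, R) = 3 - 4 = -1)
o = 1236 (o = (60*4 - 8) + 1004 = (240 - 8) + 1004 = 232 + 1004 = 1236)
(320 + o) + √(j(-8, -20) + 839) = (320 + 1236) + √(-1 + 839) = 1556 + √838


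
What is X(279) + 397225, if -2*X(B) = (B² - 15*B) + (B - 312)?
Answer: 720827/2 ≈ 3.6041e+5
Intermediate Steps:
X(B) = 156 + 7*B - B²/2 (X(B) = -((B² - 15*B) + (B - 312))/2 = -((B² - 15*B) + (-312 + B))/2 = -(-312 + B² - 14*B)/2 = 156 + 7*B - B²/2)
X(279) + 397225 = (156 + 7*279 - ½*279²) + 397225 = (156 + 1953 - ½*77841) + 397225 = (156 + 1953 - 77841/2) + 397225 = -73623/2 + 397225 = 720827/2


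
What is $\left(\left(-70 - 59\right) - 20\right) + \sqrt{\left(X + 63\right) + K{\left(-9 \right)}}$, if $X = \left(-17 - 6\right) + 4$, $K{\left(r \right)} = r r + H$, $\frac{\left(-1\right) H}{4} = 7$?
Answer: $-149 + \sqrt{97} \approx -139.15$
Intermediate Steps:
$H = -28$ ($H = \left(-4\right) 7 = -28$)
$K{\left(r \right)} = -28 + r^{2}$ ($K{\left(r \right)} = r r - 28 = r^{2} - 28 = -28 + r^{2}$)
$X = -19$ ($X = -23 + 4 = -19$)
$\left(\left(-70 - 59\right) - 20\right) + \sqrt{\left(X + 63\right) + K{\left(-9 \right)}} = \left(\left(-70 - 59\right) - 20\right) + \sqrt{\left(-19 + 63\right) - \left(28 - \left(-9\right)^{2}\right)} = \left(-129 - 20\right) + \sqrt{44 + \left(-28 + 81\right)} = -149 + \sqrt{44 + 53} = -149 + \sqrt{97}$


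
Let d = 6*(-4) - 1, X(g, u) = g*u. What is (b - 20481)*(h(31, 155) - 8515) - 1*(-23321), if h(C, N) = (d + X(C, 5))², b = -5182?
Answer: -215160934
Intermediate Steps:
d = -25 (d = -24 - 1 = -25)
h(C, N) = (-25 + 5*C)² (h(C, N) = (-25 + C*5)² = (-25 + 5*C)²)
(b - 20481)*(h(31, 155) - 8515) - 1*(-23321) = (-5182 - 20481)*(25*(-5 + 31)² - 8515) - 1*(-23321) = -25663*(25*26² - 8515) + 23321 = -25663*(25*676 - 8515) + 23321 = -25663*(16900 - 8515) + 23321 = -25663*8385 + 23321 = -215184255 + 23321 = -215160934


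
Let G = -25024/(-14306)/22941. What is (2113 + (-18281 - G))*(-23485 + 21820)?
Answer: 21340312013720/792739 ≈ 2.6920e+7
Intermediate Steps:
G = 544/7134651 (G = -25024*(-1/14306)*(1/22941) = (544/311)*(1/22941) = 544/7134651 ≈ 7.6248e-5)
(2113 + (-18281 - G))*(-23485 + 21820) = (2113 + (-18281 - 1*544/7134651))*(-23485 + 21820) = (2113 + (-18281 - 544/7134651))*(-1665) = (2113 - 130428555475/7134651)*(-1665) = -115353037912/7134651*(-1665) = 21340312013720/792739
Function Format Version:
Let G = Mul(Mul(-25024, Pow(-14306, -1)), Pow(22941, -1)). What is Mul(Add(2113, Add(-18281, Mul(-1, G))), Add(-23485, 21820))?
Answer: Rational(21340312013720, 792739) ≈ 2.6920e+7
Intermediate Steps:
G = Rational(544, 7134651) (G = Mul(Mul(-25024, Rational(-1, 14306)), Rational(1, 22941)) = Mul(Rational(544, 311), Rational(1, 22941)) = Rational(544, 7134651) ≈ 7.6248e-5)
Mul(Add(2113, Add(-18281, Mul(-1, G))), Add(-23485, 21820)) = Mul(Add(2113, Add(-18281, Mul(-1, Rational(544, 7134651)))), Add(-23485, 21820)) = Mul(Add(2113, Add(-18281, Rational(-544, 7134651))), -1665) = Mul(Add(2113, Rational(-130428555475, 7134651)), -1665) = Mul(Rational(-115353037912, 7134651), -1665) = Rational(21340312013720, 792739)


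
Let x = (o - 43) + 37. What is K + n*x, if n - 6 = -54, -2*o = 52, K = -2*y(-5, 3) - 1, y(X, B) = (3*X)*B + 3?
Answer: 1619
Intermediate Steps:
y(X, B) = 3 + 3*B*X (y(X, B) = 3*B*X + 3 = 3 + 3*B*X)
K = 83 (K = -2*(3 + 3*3*(-5)) - 1 = -2*(3 - 45) - 1 = -2*(-42) - 1 = 84 - 1 = 83)
o = -26 (o = -½*52 = -26)
x = -32 (x = (-26 - 43) + 37 = -69 + 37 = -32)
n = -48 (n = 6 - 54 = -48)
K + n*x = 83 - 48*(-32) = 83 + 1536 = 1619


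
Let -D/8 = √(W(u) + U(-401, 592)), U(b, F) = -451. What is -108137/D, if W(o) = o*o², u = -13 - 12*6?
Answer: -108137*I*√38411/1229152 ≈ -17.242*I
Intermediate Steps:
u = -85 (u = -13 - 72 = -85)
W(o) = o³
D = -32*I*√38411 (D = -8*√((-85)³ - 451) = -8*√(-614125 - 451) = -32*I*√38411 ≈ -6271.6*I)
-108137/D = -108137*I*√38411/1229152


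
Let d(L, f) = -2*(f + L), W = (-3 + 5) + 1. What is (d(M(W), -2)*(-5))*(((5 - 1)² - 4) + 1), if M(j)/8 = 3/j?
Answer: 780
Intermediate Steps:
W = 3 (W = 2 + 1 = 3)
M(j) = 24/j (M(j) = 8*(3/j) = 24/j)
d(L, f) = -2*L - 2*f (d(L, f) = -2*(L + f) = -2*L - 2*f)
(d(M(W), -2)*(-5))*(((5 - 1)² - 4) + 1) = ((-48/3 - 2*(-2))*(-5))*(((5 - 1)² - 4) + 1) = ((-48/3 + 4)*(-5))*((4² - 4) + 1) = ((-2*8 + 4)*(-5))*((16 - 4) + 1) = ((-16 + 4)*(-5))*(12 + 1) = -12*(-5)*13 = 60*13 = 780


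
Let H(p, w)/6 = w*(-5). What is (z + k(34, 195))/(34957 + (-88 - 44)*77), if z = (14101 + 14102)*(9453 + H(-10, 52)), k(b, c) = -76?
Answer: 222606203/24793 ≈ 8978.6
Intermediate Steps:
H(p, w) = -30*w (H(p, w) = 6*(w*(-5)) = 6*(-5*w) = -30*w)
z = 222606279 (z = (14101 + 14102)*(9453 - 30*52) = 28203*(9453 - 1560) = 28203*7893 = 222606279)
(z + k(34, 195))/(34957 + (-88 - 44)*77) = (222606279 - 76)/(34957 + (-88 - 44)*77) = 222606203/(34957 - 132*77) = 222606203/(34957 - 10164) = 222606203/24793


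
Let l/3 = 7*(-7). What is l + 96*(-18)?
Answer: -1875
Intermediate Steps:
l = -147 (l = 3*(7*(-7)) = 3*(-49) = -147)
l + 96*(-18) = -147 + 96*(-18) = -147 - 1728 = -1875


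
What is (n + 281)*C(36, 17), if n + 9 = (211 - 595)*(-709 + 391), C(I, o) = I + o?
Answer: 6486352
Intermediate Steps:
n = 122103 (n = -9 + (211 - 595)*(-709 + 391) = -9 - 384*(-318) = -9 + 122112 = 122103)
(n + 281)*C(36, 17) = (122103 + 281)*(36 + 17) = 122384*53 = 6486352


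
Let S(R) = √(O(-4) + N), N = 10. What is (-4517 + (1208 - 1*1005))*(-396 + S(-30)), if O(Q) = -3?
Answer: 1708344 - 4314*√7 ≈ 1.6969e+6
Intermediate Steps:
S(R) = √7 (S(R) = √(-3 + 10) = √7)
(-4517 + (1208 - 1*1005))*(-396 + S(-30)) = (-4517 + (1208 - 1*1005))*(-396 + √7) = (-4517 + (1208 - 1005))*(-396 + √7) = (-4517 + 203)*(-396 + √7) = -4314*(-396 + √7) = 1708344 - 4314*√7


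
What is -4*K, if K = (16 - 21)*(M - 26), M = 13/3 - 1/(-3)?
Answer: -1280/3 ≈ -426.67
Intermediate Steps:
M = 14/3 (M = 13*(⅓) - 1*(-⅓) = 13/3 + ⅓ = 14/3 ≈ 4.6667)
K = 320/3 (K = (16 - 21)*(14/3 - 26) = -5*(-64/3) = 320/3 ≈ 106.67)
-4*K = -4*320/3 = -1280/3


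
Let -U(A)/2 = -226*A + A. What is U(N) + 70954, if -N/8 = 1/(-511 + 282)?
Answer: 16252066/229 ≈ 70970.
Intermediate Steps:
N = 8/229 (N = -8/(-511 + 282) = -8/(-229) = -8*(-1/229) = 8/229 ≈ 0.034935)
U(A) = 450*A (U(A) = -2*(-226*A + A) = -(-450)*A = 450*A)
U(N) + 70954 = 450*(8/229) + 70954 = 3600/229 + 70954 = 16252066/229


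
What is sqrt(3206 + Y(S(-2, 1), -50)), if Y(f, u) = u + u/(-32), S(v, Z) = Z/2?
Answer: sqrt(50521)/4 ≈ 56.192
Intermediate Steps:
S(v, Z) = Z/2 (S(v, Z) = Z*(1/2) = Z/2)
Y(f, u) = 31*u/32 (Y(f, u) = u + u*(-1/32) = u - u/32 = 31*u/32)
sqrt(3206 + Y(S(-2, 1), -50)) = sqrt(3206 + (31/32)*(-50)) = sqrt(3206 - 775/16) = sqrt(50521/16) = sqrt(50521)/4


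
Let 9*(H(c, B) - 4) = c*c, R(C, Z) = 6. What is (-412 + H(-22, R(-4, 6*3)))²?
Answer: 10163344/81 ≈ 1.2547e+5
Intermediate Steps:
H(c, B) = 4 + c²/9 (H(c, B) = 4 + (c*c)/9 = 4 + c²/9)
(-412 + H(-22, R(-4, 6*3)))² = (-412 + (4 + (⅑)*(-22)²))² = (-412 + (4 + (⅑)*484))² = (-412 + (4 + 484/9))² = (-412 + 520/9)² = (-3188/9)² = 10163344/81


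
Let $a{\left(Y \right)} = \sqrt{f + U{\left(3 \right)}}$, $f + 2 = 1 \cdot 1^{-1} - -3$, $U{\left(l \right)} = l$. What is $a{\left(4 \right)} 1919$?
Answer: $1919 \sqrt{5} \approx 4291.0$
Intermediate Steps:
$f = 2$ ($f = -2 + \left(1 \cdot 1^{-1} - -3\right) = -2 + \left(1 \cdot 1 + 3\right) = -2 + \left(1 + 3\right) = -2 + 4 = 2$)
$a{\left(Y \right)} = \sqrt{5}$ ($a{\left(Y \right)} = \sqrt{2 + 3} = \sqrt{5}$)
$a{\left(4 \right)} 1919 = \sqrt{5} \cdot 1919 = 1919 \sqrt{5}$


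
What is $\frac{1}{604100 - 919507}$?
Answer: $- \frac{1}{315407} \approx -3.1705 \cdot 10^{-6}$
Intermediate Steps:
$\frac{1}{604100 - 919507} = \frac{1}{-315407} = - \frac{1}{315407}$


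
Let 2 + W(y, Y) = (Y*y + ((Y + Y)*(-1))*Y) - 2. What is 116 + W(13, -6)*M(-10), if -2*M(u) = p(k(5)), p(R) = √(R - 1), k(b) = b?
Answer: 270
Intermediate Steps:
W(y, Y) = -4 - 2*Y² + Y*y (W(y, Y) = -2 + ((Y*y + ((Y + Y)*(-1))*Y) - 2) = -2 + ((Y*y + ((2*Y)*(-1))*Y) - 2) = -2 + ((Y*y + (-2*Y)*Y) - 2) = -2 + ((Y*y - 2*Y²) - 2) = -2 + ((-2*Y² + Y*y) - 2) = -2 + (-2 - 2*Y² + Y*y) = -4 - 2*Y² + Y*y)
p(R) = √(-1 + R)
M(u) = -1 (M(u) = -√(-1 + 5)/2 = -√4/2 = -½*2 = -1)
116 + W(13, -6)*M(-10) = 116 + (-4 - 2*(-6)² - 6*13)*(-1) = 116 + (-4 - 2*36 - 78)*(-1) = 116 + (-4 - 72 - 78)*(-1) = 116 - 154*(-1) = 116 + 154 = 270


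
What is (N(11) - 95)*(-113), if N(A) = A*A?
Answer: -2938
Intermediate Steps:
N(A) = A²
(N(11) - 95)*(-113) = (11² - 95)*(-113) = (121 - 95)*(-113) = 26*(-113) = -2938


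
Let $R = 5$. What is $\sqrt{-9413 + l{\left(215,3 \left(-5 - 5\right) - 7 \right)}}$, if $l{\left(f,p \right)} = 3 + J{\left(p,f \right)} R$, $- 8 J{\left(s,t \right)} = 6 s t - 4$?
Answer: $\frac{\sqrt{81695}}{2} \approx 142.91$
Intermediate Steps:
$J{\left(s,t \right)} = \frac{1}{2} - \frac{3 s t}{4}$ ($J{\left(s,t \right)} = - \frac{6 s t - 4}{8} = - \frac{-4 + 6 s t}{8} = \frac{1}{2} - \frac{3 s t}{4}$)
$l{\left(f,p \right)} = \frac{11}{2} - \frac{15 f p}{4}$ ($l{\left(f,p \right)} = 3 + \left(\frac{1}{2} - \frac{3 p f}{4}\right) 5 = 3 + \left(\frac{1}{2} - \frac{3 f p}{4}\right) 5 = 3 - \left(- \frac{5}{2} + \frac{15 f p}{4}\right) = \frac{11}{2} - \frac{15 f p}{4}$)
$\sqrt{-9413 + l{\left(215,3 \left(-5 - 5\right) - 7 \right)}} = \sqrt{-9413 - \left(- \frac{11}{2} + \frac{3225 \left(3 \left(-5 - 5\right) - 7\right)}{4}\right)} = \sqrt{-9413 - \left(- \frac{11}{2} + \frac{3225 \left(3 \left(-10\right) - 7\right)}{4}\right)} = \sqrt{-9413 - \left(- \frac{11}{2} + \frac{3225 \left(-30 - 7\right)}{4}\right)} = \sqrt{-9413 - \left(- \frac{11}{2} + \frac{3225}{4} \left(-37\right)\right)} = \sqrt{-9413 + \left(\frac{11}{2} + \frac{119325}{4}\right)} = \sqrt{-9413 + \frac{119347}{4}} = \sqrt{\frac{81695}{4}} = \frac{\sqrt{81695}}{2}$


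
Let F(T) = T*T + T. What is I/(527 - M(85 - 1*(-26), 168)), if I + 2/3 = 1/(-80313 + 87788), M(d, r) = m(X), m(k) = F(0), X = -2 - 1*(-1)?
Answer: -14947/11817975 ≈ -0.0012648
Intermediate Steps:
X = -1 (X = -2 + 1 = -1)
F(T) = T + T² (F(T) = T² + T = T + T²)
m(k) = 0 (m(k) = 0*(1 + 0) = 0*1 = 0)
M(d, r) = 0
I = -14947/22425 (I = -⅔ + 1/(-80313 + 87788) = -⅔ + 1/7475 = -14947/22425 ≈ -0.66653)
I/(527 - M(85 - 1*(-26), 168)) = -14947/(22425*(527 - 1*0)) = -14947/(22425*(527 + 0)) = -14947/22425/527 = -14947/22425*1/527 = -14947/11817975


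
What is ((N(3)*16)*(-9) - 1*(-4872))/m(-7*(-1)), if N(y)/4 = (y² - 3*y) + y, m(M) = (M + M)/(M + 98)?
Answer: 23580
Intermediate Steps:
m(M) = 2*M/(98 + M) (m(M) = (2*M)/(98 + M) = 2*M/(98 + M))
N(y) = -8*y + 4*y² (N(y) = 4*((y² - 3*y) + y) = 4*(y² - 2*y) = -8*y + 4*y²)
((N(3)*16)*(-9) - 1*(-4872))/m(-7*(-1)) = (((4*3*(-2 + 3))*16)*(-9) - 1*(-4872))/((2*(-7*(-1))/(98 - 7*(-1)))) = (((4*3*1)*16)*(-9) + 4872)/((2*7/(98 + 7))) = ((12*16)*(-9) + 4872)/((2*7/105)) = (192*(-9) + 4872)/((2*7*(1/105))) = (-1728 + 4872)/(2/15) = 3144*(15/2) = 23580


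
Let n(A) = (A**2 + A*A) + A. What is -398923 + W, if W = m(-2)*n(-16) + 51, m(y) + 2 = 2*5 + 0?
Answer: -394904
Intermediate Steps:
m(y) = 8 (m(y) = -2 + (2*5 + 0) = -2 + (10 + 0) = -2 + 10 = 8)
n(A) = A + 2*A**2 (n(A) = (A**2 + A**2) + A = 2*A**2 + A = A + 2*A**2)
W = 4019 (W = 8*(-16*(1 + 2*(-16))) + 51 = 8*(-16*(1 - 32)) + 51 = 8*(-16*(-31)) + 51 = 8*496 + 51 = 3968 + 51 = 4019)
-398923 + W = -398923 + 4019 = -394904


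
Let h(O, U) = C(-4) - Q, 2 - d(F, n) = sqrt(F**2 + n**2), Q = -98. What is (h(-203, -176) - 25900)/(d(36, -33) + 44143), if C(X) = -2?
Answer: -6328431/10826548 - 6451*sqrt(265)/162398220 ≈ -0.58518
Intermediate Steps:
d(F, n) = 2 - sqrt(F**2 + n**2)
h(O, U) = 96 (h(O, U) = -2 - 1*(-98) = -2 + 98 = 96)
(h(-203, -176) - 25900)/(d(36, -33) + 44143) = (96 - 25900)/((2 - sqrt(36**2 + (-33)**2)) + 44143) = -25804/((2 - sqrt(1296 + 1089)) + 44143) = -25804/((2 - sqrt(2385)) + 44143) = -25804/((2 - 3*sqrt(265)) + 44143) = -25804/(44145 - 3*sqrt(265))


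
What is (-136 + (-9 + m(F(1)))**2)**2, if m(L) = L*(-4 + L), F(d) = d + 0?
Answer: 64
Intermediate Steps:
F(d) = d
(-136 + (-9 + m(F(1)))**2)**2 = (-136 + (-9 + 1*(-4 + 1))**2)**2 = (-136 + (-9 + 1*(-3))**2)**2 = (-136 + (-9 - 3)**2)**2 = (-136 + (-12)**2)**2 = (-136 + 144)**2 = 8**2 = 64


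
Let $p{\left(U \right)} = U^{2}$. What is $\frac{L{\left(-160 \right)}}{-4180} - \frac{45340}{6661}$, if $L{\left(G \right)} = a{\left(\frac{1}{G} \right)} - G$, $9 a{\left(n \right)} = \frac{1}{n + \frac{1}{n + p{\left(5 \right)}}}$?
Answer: $- \frac{617601371348}{90215431647} \approx -6.8458$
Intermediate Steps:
$a{\left(n \right)} = \frac{1}{9 \left(n + \frac{1}{25 + n}\right)}$ ($a{\left(n \right)} = \frac{1}{9 \left(n + \frac{1}{n + 5^{2}}\right)} = \frac{1}{9 \left(n + \frac{1}{n + 25}\right)} = \frac{1}{9 \left(n + \frac{1}{25 + n}\right)}$)
$L{\left(G \right)} = - G + \frac{25 + \frac{1}{G}}{9 \left(1 + \frac{1}{G^{2}} + \frac{25}{G}\right)}$ ($L{\left(G \right)} = \frac{25 + \frac{1}{G}}{9 \left(1 + \left(\frac{1}{G}\right)^{2} + \frac{25}{G}\right)} - G = \frac{25 + \frac{1}{G}}{9 \left(1 + \frac{1}{G^{2}} + \frac{25}{G}\right)} - G = - G + \frac{25 + \frac{1}{G}}{9 \left(1 + \frac{1}{G^{2}} + \frac{25}{G}\right)}$)
$\frac{L{\left(-160 \right)}}{-4180} - \frac{45340}{6661} = \frac{\frac{1}{9} \left(-160\right) \frac{1}{1 + \left(-160\right)^{2} + 25 \left(-160\right)} \left(-8 - -32000 - 9 \left(-160\right)^{2}\right)}{-4180} - \frac{45340}{6661} = \frac{1}{9} \left(-160\right) \frac{1}{1 + 25600 - 4000} \left(-8 + 32000 - 230400\right) \left(- \frac{1}{4180}\right) - \frac{45340}{6661} = \frac{1}{9} \left(-160\right) \frac{1}{21601} \left(-8 + 32000 - 230400\right) \left(- \frac{1}{4180}\right) - \frac{45340}{6661} = \frac{1}{9} \left(-160\right) \frac{1}{21601} \left(-198408\right) \left(- \frac{1}{4180}\right) - \frac{45340}{6661} = \frac{10581760}{64803} \left(- \frac{1}{4180}\right) - \frac{45340}{6661} = - \frac{529088}{13543827} - \frac{45340}{6661} = - \frac{617601371348}{90215431647}$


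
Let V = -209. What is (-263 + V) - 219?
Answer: -691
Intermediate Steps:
(-263 + V) - 219 = (-263 - 209) - 219 = -472 - 219 = -691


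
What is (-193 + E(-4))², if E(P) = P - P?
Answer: 37249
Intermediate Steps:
E(P) = 0
(-193 + E(-4))² = (-193 + 0)² = (-193)² = 37249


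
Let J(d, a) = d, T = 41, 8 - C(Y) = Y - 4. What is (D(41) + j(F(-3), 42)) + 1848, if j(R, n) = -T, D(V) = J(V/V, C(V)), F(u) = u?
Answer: 1808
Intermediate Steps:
C(Y) = 12 - Y (C(Y) = 8 - (Y - 4) = 8 - (-4 + Y) = 8 + (4 - Y) = 12 - Y)
D(V) = 1 (D(V) = V/V = 1)
j(R, n) = -41 (j(R, n) = -1*41 = -41)
(D(41) + j(F(-3), 42)) + 1848 = (1 - 41) + 1848 = -40 + 1848 = 1808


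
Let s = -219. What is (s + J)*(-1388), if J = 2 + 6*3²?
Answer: 226244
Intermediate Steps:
J = 56 (J = 2 + 6*9 = 2 + 54 = 56)
(s + J)*(-1388) = (-219 + 56)*(-1388) = -163*(-1388) = 226244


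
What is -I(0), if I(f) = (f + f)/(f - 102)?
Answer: 0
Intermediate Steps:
I(f) = 2*f/(-102 + f) (I(f) = (2*f)/(-102 + f) = 2*f/(-102 + f))
-I(0) = -2*0/(-102 + 0) = -2*0/(-102) = -2*0*(-1)/102 = -1*0 = 0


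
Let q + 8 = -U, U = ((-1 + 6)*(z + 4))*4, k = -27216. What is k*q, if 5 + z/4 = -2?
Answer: -12845952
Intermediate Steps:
z = -28 (z = -20 + 4*(-2) = -20 - 8 = -28)
U = -480 (U = ((-1 + 6)*(-28 + 4))*4 = (5*(-24))*4 = -120*4 = -480)
q = 472 (q = -8 - 1*(-480) = -8 + 480 = 472)
k*q = -27216*472 = -12845952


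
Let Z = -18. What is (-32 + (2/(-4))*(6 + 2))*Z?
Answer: 648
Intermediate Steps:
(-32 + (2/(-4))*(6 + 2))*Z = (-32 + (2/(-4))*(6 + 2))*(-18) = (-32 + (2*(-1/4))*8)*(-18) = (-32 - 1/2*8)*(-18) = (-32 - 4)*(-18) = -36*(-18) = 648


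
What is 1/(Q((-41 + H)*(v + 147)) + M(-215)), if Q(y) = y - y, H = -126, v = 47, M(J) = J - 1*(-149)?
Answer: -1/66 ≈ -0.015152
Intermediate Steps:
M(J) = 149 + J (M(J) = J + 149 = 149 + J)
Q(y) = 0
1/(Q((-41 + H)*(v + 147)) + M(-215)) = 1/(0 + (149 - 215)) = 1/(0 - 66) = 1/(-66) = -1/66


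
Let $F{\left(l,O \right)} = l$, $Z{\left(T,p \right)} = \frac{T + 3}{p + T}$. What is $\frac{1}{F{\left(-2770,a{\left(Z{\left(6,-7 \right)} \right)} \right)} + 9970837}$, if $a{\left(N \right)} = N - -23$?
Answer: $\frac{1}{9968067} \approx 1.0032 \cdot 10^{-7}$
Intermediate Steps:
$Z{\left(T,p \right)} = \frac{3 + T}{T + p}$
$a{\left(N \right)} = 23 + N$ ($a{\left(N \right)} = N + 23 = 23 + N$)
$\frac{1}{F{\left(-2770,a{\left(Z{\left(6,-7 \right)} \right)} \right)} + 9970837} = \frac{1}{-2770 + 9970837} = \frac{1}{9968067}$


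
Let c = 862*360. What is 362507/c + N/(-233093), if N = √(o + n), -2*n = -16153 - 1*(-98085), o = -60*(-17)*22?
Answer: 362507/310320 - I*√18526/233093 ≈ 1.1682 - 0.00058393*I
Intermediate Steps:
o = 22440 (o = 1020*22 = 22440)
n = -40966 (n = -(-16153 - 1*(-98085))/2 = -(-16153 + 98085)/2 = -½*81932 = -40966)
c = 310320
N = I*√18526 (N = √(22440 - 40966) = √(-18526) = I*√18526 ≈ 136.11*I)
362507/c + N/(-233093) = 362507/310320 + (I*√18526)/(-233093) = 362507*(1/310320) + (I*√18526)*(-1/233093) = 362507/310320 - I*√18526/233093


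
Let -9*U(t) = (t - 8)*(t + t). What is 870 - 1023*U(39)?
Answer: 275716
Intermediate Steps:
U(t) = -2*t*(-8 + t)/9 (U(t) = -(t - 8)*(t + t)/9 = -(-8 + t)*2*t/9 = -2*t*(-8 + t)/9)
870 - 1023*U(39) = 870 - 682*39*(8 - 1*39)/3 = 870 - 682*39*(8 - 39)/3 = 870 - 682*39*(-31)/3 = 870 - 1023*(-806/3) = 870 + 274846 = 275716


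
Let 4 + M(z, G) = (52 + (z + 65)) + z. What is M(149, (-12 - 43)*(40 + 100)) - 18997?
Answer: -18586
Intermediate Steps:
M(z, G) = 113 + 2*z (M(z, G) = -4 + ((52 + (z + 65)) + z) = -4 + ((52 + (65 + z)) + z) = -4 + ((117 + z) + z) = -4 + (117 + 2*z) = 113 + 2*z)
M(149, (-12 - 43)*(40 + 100)) - 18997 = (113 + 2*149) - 18997 = (113 + 298) - 18997 = 411 - 18997 = -18586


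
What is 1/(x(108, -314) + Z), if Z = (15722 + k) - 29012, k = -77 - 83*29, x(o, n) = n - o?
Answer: -1/16196 ≈ -6.1744e-5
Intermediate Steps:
k = -2484 (k = -77 - 2407 = -2484)
Z = -15774 (Z = (15722 - 2484) - 29012 = 13238 - 29012 = -15774)
1/(x(108, -314) + Z) = 1/((-314 - 1*108) - 15774) = 1/((-314 - 108) - 15774) = 1/(-422 - 15774) = 1/(-16196) = -1/16196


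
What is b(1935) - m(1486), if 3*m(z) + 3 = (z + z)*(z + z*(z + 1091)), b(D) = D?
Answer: -11385452768/3 ≈ -3.7951e+9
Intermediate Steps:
m(z) = -1 + 2*z*(z + z*(1091 + z))/3 (m(z) = -1 + ((z + z)*(z + z*(z + 1091)))/3 = -1 + ((2*z)*(z + z*(1091 + z)))/3 = -1 + (2*z*(z + z*(1091 + z)))/3 = -1 + 2*z*(z + z*(1091 + z))/3)
b(1935) - m(1486) = 1935 - (-1 + 728*1486² + (⅔)*1486³) = 1935 - (-1 + 728*2208196 + (⅔)*3281379256) = 1935 - (-1 + 1607566688 + 6562758512/3) = 1935 - 1*11385458573/3 = 1935 - 11385458573/3 = -11385452768/3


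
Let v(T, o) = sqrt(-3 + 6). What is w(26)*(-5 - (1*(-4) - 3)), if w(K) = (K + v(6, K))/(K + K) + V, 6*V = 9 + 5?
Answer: 17/3 + sqrt(3)/26 ≈ 5.7333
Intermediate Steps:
v(T, o) = sqrt(3)
V = 7/3 (V = (9 + 5)/6 = (1/6)*14 = 7/3 ≈ 2.3333)
w(K) = 7/3 + (K + sqrt(3))/(2*K) (w(K) = (K + sqrt(3))/(K + K) + 7/3 = (K + sqrt(3))/((2*K)) + 7/3 = (K + sqrt(3))*(1/(2*K)) + 7/3 = (K + sqrt(3))/(2*K) + 7/3 = 7/3 + (K + sqrt(3))/(2*K))
w(26)*(-5 - (1*(-4) - 3)) = (17/6 + (1/2)*sqrt(3)/26)*(-5 - (1*(-4) - 3)) = (17/6 + (1/2)*sqrt(3)*(1/26))*(-5 - (-4 - 3)) = (17/6 + sqrt(3)/52)*(-5 - 1*(-7)) = (17/6 + sqrt(3)/52)*(-5 + 7) = (17/6 + sqrt(3)/52)*2 = 17/3 + sqrt(3)/26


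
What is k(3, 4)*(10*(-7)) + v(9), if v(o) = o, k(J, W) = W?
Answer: -271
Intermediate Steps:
k(3, 4)*(10*(-7)) + v(9) = 4*(10*(-7)) + 9 = 4*(-70) + 9 = -280 + 9 = -271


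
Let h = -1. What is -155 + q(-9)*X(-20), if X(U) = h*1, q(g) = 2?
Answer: -157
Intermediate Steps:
X(U) = -1 (X(U) = -1*1 = -1)
-155 + q(-9)*X(-20) = -155 + 2*(-1) = -155 - 2 = -157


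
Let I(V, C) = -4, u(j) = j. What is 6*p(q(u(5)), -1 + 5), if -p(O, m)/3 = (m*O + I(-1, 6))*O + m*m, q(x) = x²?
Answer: -43488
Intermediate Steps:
p(O, m) = -3*m² - 3*O*(-4 + O*m) (p(O, m) = -3*((m*O - 4)*O + m*m) = -3*((O*m - 4)*O + m²) = -3*((-4 + O*m)*O + m²) = -3*(O*(-4 + O*m) + m²) = -3*(m² + O*(-4 + O*m)) = -3*m² - 3*O*(-4 + O*m))
6*p(q(u(5)), -1 + 5) = 6*(-3*(-1 + 5)² + 12*5² - 3*(-1 + 5)*(5²)²) = 6*(-3*4² + 12*25 - 3*4*25²) = 6*(-3*16 + 300 - 3*4*625) = 6*(-48 + 300 - 7500) = 6*(-7248) = -43488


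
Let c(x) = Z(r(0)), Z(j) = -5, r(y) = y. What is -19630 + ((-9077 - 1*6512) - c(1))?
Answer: -35214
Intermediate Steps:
c(x) = -5
-19630 + ((-9077 - 1*6512) - c(1)) = -19630 + ((-9077 - 1*6512) - 1*(-5)) = -19630 + ((-9077 - 6512) + 5) = -19630 + (-15589 + 5) = -19630 - 15584 = -35214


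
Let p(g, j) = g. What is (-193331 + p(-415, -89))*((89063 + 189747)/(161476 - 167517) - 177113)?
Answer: 29621506065354/863 ≈ 3.4324e+10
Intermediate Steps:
(-193331 + p(-415, -89))*((89063 + 189747)/(161476 - 167517) - 177113) = (-193331 - 415)*((89063 + 189747)/(161476 - 167517) - 177113) = -193746*(278810/(-6041) - 177113) = -193746*(278810*(-1/6041) - 177113) = -193746*(-39830/863 - 177113) = -193746*(-152888349/863) = 29621506065354/863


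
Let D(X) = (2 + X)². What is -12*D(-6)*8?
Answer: -1536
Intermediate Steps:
-12*D(-6)*8 = -12*(2 - 6)²*8 = -12*(-4)²*8 = -12*16*8 = -192*8 = -1536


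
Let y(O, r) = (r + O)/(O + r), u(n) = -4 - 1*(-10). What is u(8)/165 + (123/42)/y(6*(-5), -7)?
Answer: 2283/770 ≈ 2.9649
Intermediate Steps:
u(n) = 6 (u(n) = -4 + 10 = 6)
y(O, r) = 1 (y(O, r) = (O + r)/(O + r) = 1)
u(8)/165 + (123/42)/y(6*(-5), -7) = 6/165 + (123/42)/1 = 6*(1/165) + (123*(1/42))*1 = 2/55 + (41/14)*1 = 2/55 + 41/14 = 2283/770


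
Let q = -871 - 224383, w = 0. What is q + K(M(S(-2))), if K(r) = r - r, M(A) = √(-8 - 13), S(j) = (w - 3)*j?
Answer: -225254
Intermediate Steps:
S(j) = -3*j (S(j) = (0 - 3)*j = -3*j)
M(A) = I*√21 (M(A) = √(-21) = I*√21)
q = -225254
K(r) = 0
q + K(M(S(-2))) = -225254 + 0 = -225254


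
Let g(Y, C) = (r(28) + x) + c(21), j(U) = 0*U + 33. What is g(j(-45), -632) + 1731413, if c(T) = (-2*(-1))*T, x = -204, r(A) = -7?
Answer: 1731244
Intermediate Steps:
c(T) = 2*T
j(U) = 33 (j(U) = 0 + 33 = 33)
g(Y, C) = -169 (g(Y, C) = (-7 - 204) + 2*21 = -211 + 42 = -169)
g(j(-45), -632) + 1731413 = -169 + 1731413 = 1731244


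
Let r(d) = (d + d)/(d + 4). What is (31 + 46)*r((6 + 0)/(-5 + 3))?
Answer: -462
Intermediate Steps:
r(d) = 2*d/(4 + d) (r(d) = (2*d)/(4 + d) = 2*d/(4 + d))
(31 + 46)*r((6 + 0)/(-5 + 3)) = (31 + 46)*(2*((6 + 0)/(-5 + 3))/(4 + (6 + 0)/(-5 + 3))) = 77*(2*(6/(-2))/(4 + 6/(-2))) = 77*(2*(6*(-1/2))/(4 + 6*(-1/2))) = 77*(2*(-3)/(4 - 3)) = 77*(2*(-3)/1) = 77*(2*(-3)*1) = 77*(-6) = -462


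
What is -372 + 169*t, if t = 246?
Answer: 41202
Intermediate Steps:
-372 + 169*t = -372 + 169*246 = -372 + 41574 = 41202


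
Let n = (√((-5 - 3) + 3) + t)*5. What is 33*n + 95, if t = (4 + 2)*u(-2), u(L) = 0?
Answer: 95 + 165*I*√5 ≈ 95.0 + 368.95*I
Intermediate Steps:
t = 0 (t = (4 + 2)*0 = 6*0 = 0)
n = 5*I*√5 (n = (√((-5 - 3) + 3) + 0)*5 = (√(-8 + 3) + 0)*5 = (√(-5) + 0)*5 = (I*√5 + 0)*5 = (I*√5)*5 = 5*I*√5 ≈ 11.18*I)
33*n + 95 = 33*(5*I*√5) + 95 = 165*I*√5 + 95 = 95 + 165*I*√5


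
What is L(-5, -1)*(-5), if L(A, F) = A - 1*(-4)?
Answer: 5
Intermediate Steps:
L(A, F) = 4 + A (L(A, F) = A + 4 = 4 + A)
L(-5, -1)*(-5) = (4 - 5)*(-5) = -1*(-5) = 5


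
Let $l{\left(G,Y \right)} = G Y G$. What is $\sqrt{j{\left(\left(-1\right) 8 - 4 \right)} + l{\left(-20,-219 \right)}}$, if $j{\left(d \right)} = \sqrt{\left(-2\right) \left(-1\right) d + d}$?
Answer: $\sqrt{-87600 + 6 i} \approx 0.01 + 295.97 i$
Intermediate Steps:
$j{\left(d \right)} = \sqrt{3} \sqrt{d}$ ($j{\left(d \right)} = \sqrt{2 d + d} = \sqrt{3 d} = \sqrt{3} \sqrt{d}$)
$l{\left(G,Y \right)} = Y G^{2}$ ($l{\left(G,Y \right)} = G G Y = Y G^{2}$)
$\sqrt{j{\left(\left(-1\right) 8 - 4 \right)} + l{\left(-20,-219 \right)}} = \sqrt{\sqrt{3} \sqrt{\left(-1\right) 8 - 4} - 219 \left(-20\right)^{2}} = \sqrt{\sqrt{3} \sqrt{-8 - 4} - 87600} = \sqrt{\sqrt{3} \sqrt{-12} - 87600} = \sqrt{\sqrt{3} \cdot 2 i \sqrt{3} - 87600} = \sqrt{6 i - 87600} = \sqrt{-87600 + 6 i}$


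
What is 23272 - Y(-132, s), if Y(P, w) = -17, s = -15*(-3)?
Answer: 23289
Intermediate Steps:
s = 45
23272 - Y(-132, s) = 23272 - 1*(-17) = 23272 + 17 = 23289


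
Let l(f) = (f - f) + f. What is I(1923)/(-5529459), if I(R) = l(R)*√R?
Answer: -641*√1923/1843153 ≈ -0.015251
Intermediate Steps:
l(f) = f (l(f) = 0 + f = f)
I(R) = R^(3/2) (I(R) = R*√R = R^(3/2))
I(1923)/(-5529459) = 1923^(3/2)/(-5529459) = (1923*√1923)*(-1/5529459) = -641*√1923/1843153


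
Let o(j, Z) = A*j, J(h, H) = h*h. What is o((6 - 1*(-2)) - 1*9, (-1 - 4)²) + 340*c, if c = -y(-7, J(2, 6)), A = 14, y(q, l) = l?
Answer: -1374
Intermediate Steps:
J(h, H) = h²
o(j, Z) = 14*j
c = -4 (c = -1*2² = -1*4 = -4)
o((6 - 1*(-2)) - 1*9, (-1 - 4)²) + 340*c = 14*((6 - 1*(-2)) - 1*9) + 340*(-4) = 14*((6 + 2) - 9) - 1360 = 14*(8 - 9) - 1360 = 14*(-1) - 1360 = -14 - 1360 = -1374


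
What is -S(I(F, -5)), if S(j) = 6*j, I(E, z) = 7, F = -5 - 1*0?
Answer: -42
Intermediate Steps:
F = -5 (F = -5 + 0 = -5)
-S(I(F, -5)) = -6*7 = -1*42 = -42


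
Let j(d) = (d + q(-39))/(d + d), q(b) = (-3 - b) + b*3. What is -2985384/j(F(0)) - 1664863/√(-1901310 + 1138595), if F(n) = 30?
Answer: 59707680/17 + 1664863*I*√762715/762715 ≈ 3.5122e+6 + 1906.3*I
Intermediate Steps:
q(b) = -3 + 2*b (q(b) = (-3 - b) + 3*b = -3 + 2*b)
j(d) = (-81 + d)/(2*d) (j(d) = (d + (-3 + 2*(-39)))/(d + d) = (d + (-3 - 78))/((2*d)) = (d - 81)*(1/(2*d)) = (-81 + d)*(1/(2*d)) = (-81 + d)/(2*d))
-2985384/j(F(0)) - 1664863/√(-1901310 + 1138595) = -2985384*60/(-81 + 30) - 1664863/√(-1901310 + 1138595) = -2985384/((½)*(1/30)*(-51)) - 1664863*(-I*√762715/762715) = -2985384/(-17/20) - 1664863*(-I*√762715/762715) = -2985384*(-20/17) - (-1664863)*I*√762715/762715 = 59707680/17 + 1664863*I*√762715/762715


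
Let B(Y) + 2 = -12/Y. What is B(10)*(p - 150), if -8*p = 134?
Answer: 2668/5 ≈ 533.60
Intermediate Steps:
B(Y) = -2 - 12/Y
p = -67/4 (p = -⅛*134 = -67/4 ≈ -16.750)
B(10)*(p - 150) = (-2 - 12/10)*(-67/4 - 150) = (-2 - 12*⅒)*(-667/4) = (-2 - 6/5)*(-667/4) = -16/5*(-667/4) = 2668/5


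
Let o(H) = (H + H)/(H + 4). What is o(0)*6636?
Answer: 0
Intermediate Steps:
o(H) = 2*H/(4 + H) (o(H) = (2*H)/(4 + H) = 2*H/(4 + H))
o(0)*6636 = (2*0/(4 + 0))*6636 = (2*0/4)*6636 = (2*0*(¼))*6636 = 0*6636 = 0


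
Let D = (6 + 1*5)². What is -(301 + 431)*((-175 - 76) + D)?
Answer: 95160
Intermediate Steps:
D = 121 (D = (6 + 5)² = 11² = 121)
-(301 + 431)*((-175 - 76) + D) = -(301 + 431)*((-175 - 76) + 121) = -732*(-251 + 121) = -732*(-130) = -1*(-95160) = 95160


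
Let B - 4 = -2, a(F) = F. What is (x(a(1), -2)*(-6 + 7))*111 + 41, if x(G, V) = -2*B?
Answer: -403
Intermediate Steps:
B = 2 (B = 4 - 2 = 2)
x(G, V) = -4 (x(G, V) = -2*2 = -4)
(x(a(1), -2)*(-6 + 7))*111 + 41 = -4*(-6 + 7)*111 + 41 = -4*1*111 + 41 = -4*111 + 41 = -444 + 41 = -403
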